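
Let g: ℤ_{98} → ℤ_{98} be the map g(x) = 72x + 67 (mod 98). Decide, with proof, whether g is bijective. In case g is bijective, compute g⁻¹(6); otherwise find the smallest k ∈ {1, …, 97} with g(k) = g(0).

We have gcd(72, 98) = 2 > 1. Taking x_1 = 0 and x_2 = 49: g(0) = 67 and g(49) = 72·49 + 67 = 3595 ≡ 67 (mod 98).
So g(0) = g(49) while 0 ≠ 49, so g is not injective, hence not bijective.
Since g is not bijective, we find the least positive k with g(k) = g(0): this means 72k ≡ 0 (mod 98), i.e. 98 ∣ 72k. Since gcd(72, 98) = 2, dividing through by 2 this holds exactly when 49 ∣ 36k, and as gcd(36, 49) = 1, exactly when 49 ∣ k.
The smallest positive such k is 49.

49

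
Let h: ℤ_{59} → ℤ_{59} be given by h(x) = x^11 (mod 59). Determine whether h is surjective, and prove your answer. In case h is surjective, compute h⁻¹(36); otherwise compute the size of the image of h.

Since 59 is prime, the nonzero elements of ℤ_{59} form a cyclic group of order 58.
As gcd(11, 58) = 1, raising to the 11th power is a bijection on this group: if u^11 ≡ v^11 then (uv^{−1})^11 = 1, and the only element of order dividing gcd(11, 58) = 1 is 1, so u = v.
With h(0) = 0 this makes h injective on all of ℤ_{59}, hence bijective (finite equal-size domain and codomain). In particular h is surjective.
Since h is surjective, we find the preimage of 36. The inverse of x ↦ x^11 on (ℤ_{59})^× is x ↦ x^37, because 11·37 = 407 = 7·58 + 1 ≡ 1 (mod 58) and x^{58} = 1 for x ≠ 0 (Fermat). So h⁻¹(36) = 36^37 mod 59.
Repeated squaring mod 59: 36^1 ≡ 36, 36^2 ≡ 36² = 1296 ≡ 57, 36^4 ≡ 57² = 3249 ≡ 4, 36^8 ≡ 4² = 16, 36^16 ≡ 16² = 256 ≡ 20, 36^32 ≡ 20² = 400 ≡ 46. Since 37 = 32 + 4 + 1, 36^37 ≡ 46·4·36: 46·4 = 184 ≡ 7, then 7·36 = 252 ≡ 16. So 36^37 ≡ 16 (mod 59).
Hence h⁻¹(36) = 16.

16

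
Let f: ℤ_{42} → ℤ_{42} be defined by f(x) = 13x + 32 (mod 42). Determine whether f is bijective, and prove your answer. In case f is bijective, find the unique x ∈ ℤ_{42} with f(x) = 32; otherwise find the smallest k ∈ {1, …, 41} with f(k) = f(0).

0

Recall: f is injective if f(a) = f(b) implies a = b.
Suppose f(a) = f(b) in ℤ_{42}. Then 13a + 32 ≡ 13b + 32 (mod 42), hence 13(a − b) ≡ 0 (mod 42).
Since gcd(13, 42) = 1, 13 is invertible modulo 42, hence a − b ≡ 0 (mod 42), i.e. a = b.
We now compute 13⁻¹ mod 42 explicitly. Euclid's algorithm: 42 = 3·13 + 3, 13 = 4·3 + 1; back-substituting gives 1 = 13·13 − 4·42, so 13⁻¹ ≡ 13 (mod 42).
For any y ∈ ℤ_{42}, x = 13(y − 32) mod 42 satisfies f(x) = 13·13(y − 32) + 32 ≡ y (since 13·13 ≡ 1 mod 42). So every y has a preimage.
Thus f is bijective.
Since f is bijective, we compute f⁻¹(32): solve 13x + 32 ≡ 32 (mod 42), i.e. 13x ≡ 0 (mod 42).
Multiplying by 13⁻¹ = 13 gives x ≡ 13·0 = 0 ≡ 0 (mod 42).
Check: f(0) = 13·0 + 32 = 32 ≡ 32 (mod 42).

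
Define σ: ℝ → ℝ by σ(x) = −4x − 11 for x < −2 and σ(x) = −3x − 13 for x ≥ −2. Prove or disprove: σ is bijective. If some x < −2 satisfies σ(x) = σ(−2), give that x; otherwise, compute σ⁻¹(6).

Both pieces are strictly decreasing (slopes −4 and −3), so each is injective on its own interval.
The left piece maps (−∞, −2) onto (−3, ∞); the right piece maps [−2, ∞) onto (−∞, −7].
The images leave a gap (−3 has no preimage), so σ is not surjective, hence not bijective.
Because the two images are disjoint, no x < −2 has σ(x) = σ(−2), so we compute σ⁻¹(6): 6 lies in (−3, ∞), so solve −4x − 11 = 6: x = (6 + 11)/(−4) = −17/4.

-17/4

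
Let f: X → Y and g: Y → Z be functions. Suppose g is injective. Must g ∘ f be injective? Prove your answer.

not injective

No. Take X = {1, 2}, Y = Z = {1, 2, 3, 4}, f(1) = f(2) = 1, and g = identity (injective).
Then (g ∘ f)(1) = (g ∘ f)(2) = 1 with 1 ≠ 2, so g ∘ f is not injective.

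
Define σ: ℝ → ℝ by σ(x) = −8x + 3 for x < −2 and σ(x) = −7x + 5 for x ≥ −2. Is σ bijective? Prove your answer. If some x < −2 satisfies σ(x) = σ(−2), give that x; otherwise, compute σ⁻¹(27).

Both pieces are strictly decreasing (slopes −8 and −7), so each is injective on its own interval.
The left piece maps (−∞, −2) onto (19, ∞); the right piece maps [−2, ∞) onto (−∞, 19].
Since 19 = 19, the images partition ℝ: σ is injective and surjective, hence bijective.
Because the two images are disjoint, no x < −2 has σ(x) = σ(−2), so we compute σ⁻¹(27): 27 lies in (19, ∞), so solve −8x + 3 = 27: x = (27 − 3)/(−8) = −3.

-3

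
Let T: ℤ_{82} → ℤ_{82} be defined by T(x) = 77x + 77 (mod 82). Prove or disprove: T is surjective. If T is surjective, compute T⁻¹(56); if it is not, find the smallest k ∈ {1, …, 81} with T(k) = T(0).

37

Since gcd(77, 82) = 1, 77 is invertible modulo 82. Euclid's algorithm: 82 = 1·77 + 5, 77 = 15·5 + 2, 5 = 2·2 + 1; back-substituting gives 1 = 49·77 − 46·82, so 77⁻¹ ≡ 49 (mod 82).
For any y ∈ ℤ_{82}, x = 49(y − 77) mod 82 satisfies T(x) = 77·49(y − 77) + 77 ≡ y (since 77·49 ≡ 1 mod 82). So every y has a preimage.
Thus T is surjective.
Since T is surjective, we find T⁻¹(56): we need 77x ≡ 56 − 77 ≡ 61 (mod 82). Using 77⁻¹ = 49: x ≡ 49·61 = 2989 = 36·82 + 37, so x = 37.
Check: T(37) = 77·37 + 77 = 2926 = 35·82 + 56 ≡ 56 (mod 82).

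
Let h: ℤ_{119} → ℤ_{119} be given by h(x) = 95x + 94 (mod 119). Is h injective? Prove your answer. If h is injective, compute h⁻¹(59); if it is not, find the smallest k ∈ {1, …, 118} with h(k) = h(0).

56

Recall that injectivity means: for all x_1, x_2 in the domain, h(x_1) = h(x_2) implies x_1 = x_2.
Suppose h(x_1) = h(x_2) in ℤ_{119}. Then 95x_1 + 94 ≡ 95x_2 + 94 (mod 119), therefore 95(x_1 − x_2) ≡ 0 (mod 119).
Since gcd(95, 119) = 1, 95 is invertible modulo 119, so x_1 − x_2 ≡ 0 (mod 119), i.e. x_1 = x_2.
Thus h is injective.
We now compute 95⁻¹ mod 119 explicitly. Euclid's algorithm: 119 = 1·95 + 24, 95 = 3·24 + 23, 24 = 1·23 + 1; back-substituting gives 1 = 114·95 − 91·119, so 95⁻¹ ≡ 114 (mod 119).
Since h is injective, we compute h⁻¹(59): solve 95x + 94 ≡ 59 (mod 119), i.e. 95x ≡ 84 (mod 119).
Multiplying by 95⁻¹ = 114 gives x ≡ 114·84 = 9576 = 80·119 + 56 ≡ 56 (mod 119).
Check: h(56) = 95·56 + 94 = 5414 = 45·119 + 59 ≡ 59 (mod 119).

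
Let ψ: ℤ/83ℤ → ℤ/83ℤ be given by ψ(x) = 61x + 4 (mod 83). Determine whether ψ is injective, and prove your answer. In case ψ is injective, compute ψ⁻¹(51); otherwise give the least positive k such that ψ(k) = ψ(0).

62

If ψ(s) = ψ(t), then 61s ≡ 61t (mod 83). Because gcd(61, 83) = 1, we may cancel 61 to get s ≡ t (mod 83).
Hence ψ is injective.
We now compute 61⁻¹ mod 83 explicitly. Euclid's algorithm: 83 = 1·61 + 22, 61 = 2·22 + 17, 22 = 1·17 + 5, 17 = 3·5 + 2, 5 = 2·2 + 1; back-substituting gives 1 = 49·61 − 36·83, so 61⁻¹ ≡ 49 (mod 83).
Since ψ is injective, we find ψ⁻¹(51): we need 61x ≡ 51 − 4 ≡ 47 (mod 83). Using 61⁻¹ = 49: x ≡ 49·47 = 2303 = 27·83 + 62, so x = 62.
Check: ψ(62) = 61·62 + 4 = 3786 = 45·83 + 51 ≡ 51 (mod 83).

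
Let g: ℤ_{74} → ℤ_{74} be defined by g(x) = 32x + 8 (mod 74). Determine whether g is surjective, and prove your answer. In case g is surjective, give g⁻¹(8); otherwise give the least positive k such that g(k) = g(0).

By definition, g is surjective if every y in the codomain equals g(x) for some x in the domain.
Since gcd(32, 74) = 2, we have 32x ≡ 0 (mod 2) for all x, so g(x) ≡ 0 (mod 2).
But 1 ≢ 0 (mod 2), so 1 ∈ ℤ_{74} has no preimage. Therefore g is not surjective.
Since g is not surjective, we find the least positive k with g(k) = g(0): this means 32k ≡ 0 (mod 74), i.e. 74 ∣ 32k. Since gcd(32, 74) = 2, dividing through by 2 this holds exactly when 37 ∣ 16k, and as gcd(16, 37) = 1, exactly when 37 ∣ k.
The smallest positive such k is 37.

37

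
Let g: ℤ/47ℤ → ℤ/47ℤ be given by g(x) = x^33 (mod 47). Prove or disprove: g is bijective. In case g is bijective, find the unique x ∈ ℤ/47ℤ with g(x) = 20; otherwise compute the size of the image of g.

26

Since 47 is prime, the nonzero elements of ℤ/47ℤ form a cyclic group of order 46.
As gcd(33, 46) = 1, raising to the 33rd power is a bijection on this group: if x_1^33 ≡ x_2^33 then (x_1x_2^{−1})^33 = 1, and the only element of order dividing gcd(33, 46) = 1 is 1, so x_1 = x_2.
With g(0) = 0 this makes g injective on all of ℤ/47ℤ, hence bijective (finite equal-size domain and codomain). In particular g is bijective.
Since g is bijective, we find the preimage of 20. The inverse of x ↦ x^33 on (ℤ/47ℤ)^× is x ↦ x^7, because 33·7 = 231 = 5·46 + 1 ≡ 1 (mod 46) and x^{46} = 1 for x ≠ 0 (Fermat). So g⁻¹(20) = 20^7 mod 47.
Repeated squaring mod 47: 20^1 ≡ 20, 20^2 ≡ 20² = 400 ≡ 24, 20^4 ≡ 24² = 576 ≡ 12. Since 7 = 4 + 2 + 1, 20^7 ≡ 12·24·20: 12·24 = 288 ≡ 6, then 6·20 = 120 ≡ 26. So 20^7 ≡ 26 (mod 47).
Hence g⁻¹(20) = 26.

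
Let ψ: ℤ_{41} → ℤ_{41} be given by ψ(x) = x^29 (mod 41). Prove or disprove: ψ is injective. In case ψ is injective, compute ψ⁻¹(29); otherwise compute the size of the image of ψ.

11

Since 41 is prime, the nonzero elements of ℤ_{41} form a cyclic group of order 40.
As gcd(29, 40) = 1, raising to the 29th power is a bijection on this group: if s^29 ≡ t^29 then (st^{−1})^29 = 1, and the only element of order dividing gcd(29, 40) = 1 is 1, so s = t.
With ψ(0) = 0 this makes ψ injective on all of ℤ_{41}, hence bijective (finite equal-size domain and codomain). In particular ψ is injective.
Since ψ is injective, we find the preimage of 29. The inverse of x ↦ x^29 on (ℤ_{41})^× is x ↦ x^29, because 29·29 = 841 = 21·40 + 1 ≡ 1 (mod 40) and x^{40} = 1 for x ≠ 0 (Fermat). So ψ⁻¹(29) = 29^29 mod 41.
Repeated squaring mod 41: 29^1 ≡ 29, 29^2 ≡ 29² = 841 ≡ 21, 29^4 ≡ 21² = 441 ≡ 31, 29^8 ≡ 31² = 961 ≡ 18, 29^16 ≡ 18² = 324 ≡ 37. Since 29 = 16 + 8 + 4 + 1, 29^29 ≡ 37·18·31·29: 37·18 = 666 ≡ 10, then 10·31 = 310 ≡ 23, then 23·29 = 667 ≡ 11. So 29^29 ≡ 11 (mod 41).
Hence ψ⁻¹(29) = 11.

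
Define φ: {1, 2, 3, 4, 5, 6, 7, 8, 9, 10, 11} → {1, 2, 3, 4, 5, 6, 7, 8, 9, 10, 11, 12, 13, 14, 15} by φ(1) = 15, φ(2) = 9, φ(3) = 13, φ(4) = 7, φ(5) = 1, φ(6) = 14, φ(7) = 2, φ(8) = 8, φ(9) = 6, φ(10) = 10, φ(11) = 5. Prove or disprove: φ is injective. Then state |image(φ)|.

The values φ(1), …, φ(11) are 15, 9, 13, 7, 1, 14, 2, 8, 6, 10, 5 — all distinct.
So φ(s) = φ(t) only when s = t, and φ is injective.
The image of φ is {1, 2, 5, 6, 7, 8, 9, 10, 13, 14, 15}, which has 11 elements.

11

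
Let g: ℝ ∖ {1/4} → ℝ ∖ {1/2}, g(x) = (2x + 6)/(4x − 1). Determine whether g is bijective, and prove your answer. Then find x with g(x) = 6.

Suppose g(a) = g(b). Cross-multiplying: (2a + 6)(4b − 1) = (2b + 6)(4a − 1).
Expanding both sides and cancelling the symmetric terms leaves −26·(a − b) = 0. Since −26 ≠ 0, a = b. Thus g is injective.
For any y ≠ 1/2, solving y(4x − 1) = 2x + 6 for x gives a well-defined x ≠ 1/4. So g is surjective.
Thus g is bijective.
Solving g(x) = 6: cross-multiplying gives 2x + 6 = 6(4x − 1), which rearranges to −22x = −12, so x = 6/11.

6/11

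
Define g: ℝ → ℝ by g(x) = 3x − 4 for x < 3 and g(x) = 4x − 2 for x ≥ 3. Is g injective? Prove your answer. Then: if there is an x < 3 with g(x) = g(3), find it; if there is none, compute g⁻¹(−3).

Both pieces are strictly increasing (slopes 3 and 4), so each is injective on its own interval.
The left piece maps (−∞, 3) onto (−∞, 5); the right piece maps [3, ∞) onto [10, ∞).
These images are disjoint, so no value is attained by both pieces. Thus g is injective.
Because the two images are disjoint, no x < 3 has g(x) = g(3), so we compute g⁻¹(−3): −3 lies in (−∞, 5), so solve 3x − 4 = −3: x = (−3 + 4)/3 = 1/3.

1/3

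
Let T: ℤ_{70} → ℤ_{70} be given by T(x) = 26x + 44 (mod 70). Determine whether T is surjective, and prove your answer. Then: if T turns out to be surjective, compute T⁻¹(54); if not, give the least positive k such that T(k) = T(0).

Since gcd(26, 70) = 2, we have 26x ≡ 0 (mod 2) for all x, so T(x) ≡ 0 (mod 2).
But 1 ≢ 0 (mod 2), so 1 ∈ ℤ_{70} has no preimage. So T is not surjective.
Since T is not surjective, we find the least positive k with T(k) = T(0): this means 26k ≡ 0 (mod 70), i.e. 70 ∣ 26k. Since gcd(26, 70) = 2, dividing through by 2 this holds exactly when 35 ∣ 13k, and as gcd(13, 35) = 1, exactly when 35 ∣ k.
The smallest positive such k is 35.

35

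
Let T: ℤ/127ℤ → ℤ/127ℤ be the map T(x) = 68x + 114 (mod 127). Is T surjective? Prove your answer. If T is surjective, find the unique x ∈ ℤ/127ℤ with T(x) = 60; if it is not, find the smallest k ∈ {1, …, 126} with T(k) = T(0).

115

Since gcd(68, 127) = 1, 68 is invertible modulo 127. Euclid's algorithm: 127 = 1·68 + 59, 68 = 1·59 + 9, 59 = 6·9 + 5, 9 = 1·5 + 4, 5 = 1·4 + 1; back-substituting gives 1 = 99·68 − 53·127, so 68⁻¹ ≡ 99 (mod 127).
Then y ↦ 99(y − 114) is a two-sided inverse to T, so every y ∈ ℤ/127ℤ has a preimage.
Therefore T is surjective.
Since T is surjective, we compute T⁻¹(60): solve 68x + 114 ≡ 60 (mod 127), i.e. 68x ≡ 73 (mod 127).
Multiplying by 68⁻¹ = 99 gives x ≡ 99·73 = 7227 = 56·127 + 115 ≡ 115 (mod 127).
Check: T(115) = 68·115 + 114 = 7934 = 62·127 + 60 ≡ 60 (mod 127).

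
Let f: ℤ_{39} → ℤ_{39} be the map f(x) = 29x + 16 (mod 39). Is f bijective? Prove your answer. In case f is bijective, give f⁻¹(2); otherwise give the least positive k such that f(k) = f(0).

17

If f(x_1) = f(x_2), then 29x_1 ≡ 29x_2 (mod 39). Because gcd(29, 39) = 1, we may cancel 29 to get x_1 ≡ x_2 (mod 39).
We now compute 29⁻¹ mod 39 explicitly. Euclid's algorithm: 39 = 1·29 + 10, 29 = 2·10 + 9, 10 = 1·9 + 1; back-substituting gives 1 = 35·29 − 26·39, so 29⁻¹ ≡ 35 (mod 39).
For any y ∈ ℤ_{39}, x = 35(y − 16) mod 39 satisfies f(x) = 29·35(y − 16) + 16 ≡ y (since 29·35 ≡ 1 mod 39). So every y has a preimage.
Hence f is bijective.
Since f is bijective, we find f⁻¹(2): we need 29x ≡ 2 − 16 ≡ 25 (mod 39). Using 29⁻¹ = 35: x ≡ 35·25 = 875 = 22·39 + 17, so x = 17.
Check: f(17) = 29·17 + 16 = 509 = 13·39 + 2 ≡ 2 (mod 39).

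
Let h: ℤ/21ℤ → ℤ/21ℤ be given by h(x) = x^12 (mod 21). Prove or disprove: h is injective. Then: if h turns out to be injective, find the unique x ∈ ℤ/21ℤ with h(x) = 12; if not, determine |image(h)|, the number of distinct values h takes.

4

h(1) = 1^12 = 1.
h(2): Repeated squaring mod 21: 2^1 ≡ 2, 2^2 ≡ 2² = 4, 2^4 ≡ 4² = 16, 2^8 ≡ 16² = 256 ≡ 4. Since 12 = 8 + 4, 2^12 ≡ 4·16: 4·16 = 64 ≡ 1. So 2^12 ≡ 1 (mod 21).
So h(1) = h(2) = 1 while 1 ≠ 2, thus h is not injective.
Since h is not injective, we determine |image(h)|. Computing x^12 mod 21 for each x (by repeated squaring, reducing mod 21 at every step), the values h(0), h(1), …, h(20) are: 0, 1, 1, 15, 1, 1, 15, 7, 1, 15, 1, 1, 15, 1, 7, 15, 1, 1, 15, 1, 1.
The distinct values are {0, 1, 7, 15}; there are 4 of them.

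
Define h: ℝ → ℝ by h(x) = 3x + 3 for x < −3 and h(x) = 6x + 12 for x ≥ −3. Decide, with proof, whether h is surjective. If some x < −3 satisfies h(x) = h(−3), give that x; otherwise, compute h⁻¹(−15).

Both pieces are strictly increasing (slopes 3 and 6), so each is injective on its own interval.
The left piece maps (−∞, −3) onto (−∞, −6); the right piece maps [−3, ∞) onto [−6, ∞).
These images together cover ℝ, so h is surjective.
Because the two images are disjoint, no x < −3 has h(x) = h(−3), so we compute h⁻¹(−15): −15 lies in (−∞, −6), so solve 3x + 3 = −15: x = (−15 − 3)/3 = −6.

-6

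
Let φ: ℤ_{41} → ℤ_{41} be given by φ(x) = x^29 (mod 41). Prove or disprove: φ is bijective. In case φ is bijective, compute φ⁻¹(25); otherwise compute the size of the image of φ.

23

Since 41 is prime, the nonzero elements of ℤ_{41} form a cyclic group of order 40.
As gcd(29, 40) = 1, raising to the 29th power is a bijection on this group: if a^29 ≡ b^29 then (ab^{−1})^29 = 1, and the only element of order dividing gcd(29, 40) = 1 is 1, so a = b.
With φ(0) = 0 this makes φ injective on all of ℤ_{41}, hence bijective (finite equal-size domain and codomain). In particular φ is bijective.
Since φ is bijective, we find the preimage of 25. The inverse of x ↦ x^29 on (ℤ_{41})^× is x ↦ x^29, because 29·29 = 841 = 21·40 + 1 ≡ 1 (mod 40) and x^{40} = 1 for x ≠ 0 (Fermat). So φ⁻¹(25) = 25^29 mod 41.
Repeated squaring mod 41: 25^1 ≡ 25, 25^2 ≡ 25² = 625 ≡ 10, 25^4 ≡ 10² = 100 ≡ 18, 25^8 ≡ 18² = 324 ≡ 37, 25^16 ≡ 37² = 1369 ≡ 16. Since 29 = 16 + 8 + 4 + 1, 25^29 ≡ 16·37·18·25: 16·37 = 592 ≡ 18, then 18·18 = 324 ≡ 37, then 37·25 = 925 ≡ 23. So 25^29 ≡ 23 (mod 41).
Hence φ⁻¹(25) = 23.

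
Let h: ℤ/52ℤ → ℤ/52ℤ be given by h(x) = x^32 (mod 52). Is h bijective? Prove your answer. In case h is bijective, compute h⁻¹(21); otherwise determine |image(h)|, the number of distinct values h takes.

8

h(1) = 1^32 = 1.
h(5): Repeated squaring mod 52: 5^1 ≡ 5, 5^2 ≡ 5² = 25, 5^4 ≡ 25² = 625 ≡ 1, 5^8 ≡ 1² = 1, 5^16 ≡ 1² = 1, 5^32 ≡ 1² = 1. So 5^32 ≡ 1 (mod 52).
So h(1) = h(5) = 1 while 1 ≠ 5, therefore h is not injective, hence not bijective.
Since h is not bijective, we determine |image(h)|. Computing x^32 mod 52 for each x (by repeated squaring, reducing mod 52 at every step), the values h(0), h(1), …, h(51) are: 0, 1, 48, 9, 16, 1, 16, 29, 40, 29, 48, 9, 40, 13, 40, 9, 48, 29, 40, 29, 16, 1, 16, 9, 48, 1, 0, 1, 48, 9, 16, 1, 16, 29, 40, 29, 48, 9, 40, 13, 40, 9, 48, 29, 40, 29, 16, 1, 16, 9, 48, 1.
The distinct values are {0, 1, 9, 13, 16, 29, 40, 48}; there are 8 of them.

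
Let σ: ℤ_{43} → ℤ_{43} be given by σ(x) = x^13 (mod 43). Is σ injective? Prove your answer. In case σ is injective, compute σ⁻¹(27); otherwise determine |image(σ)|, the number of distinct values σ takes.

8

Since 43 is prime, the nonzero elements of ℤ_{43} form a cyclic group of order 42.
As gcd(13, 42) = 1, raising to the 13th power is a bijection on this group: if a^13 ≡ b^13 then (ab^{−1})^13 = 1, and the only element of order dividing gcd(13, 42) = 1 is 1, so a = b.
With σ(0) = 0 this makes σ injective on all of ℤ_{43}, hence bijective (finite equal-size domain and codomain). In particular σ is injective.
Since σ is injective, we find the preimage of 27. The inverse of x ↦ x^13 on (ℤ_{43})^× is x ↦ x^13, because 13·13 = 169 = 4·42 + 1 ≡ 1 (mod 42) and x^{42} = 1 for x ≠ 0 (Fermat). So σ⁻¹(27) = 27^13 mod 43.
Repeated squaring mod 43: 27^1 ≡ 27, 27^2 ≡ 27² = 729 ≡ 41, 27^4 ≡ 41² = 1681 ≡ 4, 27^8 ≡ 4² = 16. Since 13 = 8 + 4 + 1, 27^13 ≡ 16·4·27: 16·4 = 64 ≡ 21, then 21·27 = 567 ≡ 8. So 27^13 ≡ 8 (mod 43).
Hence σ⁻¹(27) = 8.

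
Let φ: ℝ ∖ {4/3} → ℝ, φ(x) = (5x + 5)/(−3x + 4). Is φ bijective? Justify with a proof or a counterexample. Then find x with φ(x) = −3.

17/4

If φ(x) = −5/3, cross-multiplying gives −3(5x + 5) = 5(−3x + 4), which simplifies to −15 = 20 — false.  So −5/3 has no preimage and φ is not surjective.
Therefore φ is not bijective.
Solving φ(x) = −3: cross-multiplying gives 5x + 5 = −3(−3x + 4), which rearranges to −4x = −17, so x = 17/4.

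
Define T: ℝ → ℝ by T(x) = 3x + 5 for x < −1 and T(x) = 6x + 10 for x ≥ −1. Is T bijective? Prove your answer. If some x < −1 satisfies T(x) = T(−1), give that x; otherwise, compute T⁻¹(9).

-1/6

Both pieces are strictly increasing (slopes 3 and 6), so each is injective on its own interval.
The left piece maps (−∞, −1) onto (−∞, 2); the right piece maps [−1, ∞) onto [4, ∞).
The images leave a gap (2 has no preimage), so T is not surjective, hence not bijective.
Because the two images are disjoint, no x < −1 has T(x) = T(−1), so we compute T⁻¹(9): 9 lies in [4, ∞), so solve 6x + 10 = 9: x = (9 − 10)/6 = −1/6.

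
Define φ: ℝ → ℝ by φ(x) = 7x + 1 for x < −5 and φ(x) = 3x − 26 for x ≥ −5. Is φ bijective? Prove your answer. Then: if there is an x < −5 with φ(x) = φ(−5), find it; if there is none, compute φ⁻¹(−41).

-6

Both pieces are strictly increasing (slopes 7 and 3), so each is injective on its own interval.
The left piece maps (−∞, −5) onto (−∞, −34); the right piece maps [−5, ∞) onto [−41, ∞).
These images overlap. In particular φ(−5) = −41 (right piece), and solving 7x + 1 = −41 on the left piece gives x = −6 < −5.
So φ(−6) = φ(−5) with −6 ≠ −5, and φ is not injective, hence not bijective. This x = −6 is the requested value below −5.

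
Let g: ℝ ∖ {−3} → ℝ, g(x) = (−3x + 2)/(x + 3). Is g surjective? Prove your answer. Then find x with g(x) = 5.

If g(x) = −3, cross-multiplying gives 1(−3x + 2) = −3(x + 3), which simplifies to 2 = −9 — false.  So −3 has no preimage and g is not surjective.
Solving g(x) = 5: cross-multiplying gives −3x + 2 = 5(x + 3), which rearranges to −8x = 13, so x = −13/8.

-13/8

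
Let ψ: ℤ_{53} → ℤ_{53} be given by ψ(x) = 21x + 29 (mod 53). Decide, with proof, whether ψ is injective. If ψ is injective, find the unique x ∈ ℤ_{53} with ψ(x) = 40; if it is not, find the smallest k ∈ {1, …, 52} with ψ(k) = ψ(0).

Recall: injectivity means: for all a, b in the domain, ψ(a) = ψ(b) implies a = b.
If ψ(a) = ψ(b), then 21a ≡ 21b (mod 53). Because gcd(21, 53) = 1, we may cancel 21 to get a ≡ b (mod 53).
So ψ is injective.
We now compute 21⁻¹ mod 53 explicitly. Euclid's algorithm: 53 = 2·21 + 11, 21 = 1·11 + 10, 11 = 1·10 + 1; back-substituting gives 1 = 48·21 − 19·53, so 21⁻¹ ≡ 48 (mod 53).
Since ψ is injective, we find ψ⁻¹(40): we need 21x ≡ 40 − 29 ≡ 11 (mod 53). Using 21⁻¹ = 48: x ≡ 48·11 = 528 = 9·53 + 51, so x = 51.
Check: ψ(51) = 21·51 + 29 = 1100 = 20·53 + 40 ≡ 40 (mod 53).

51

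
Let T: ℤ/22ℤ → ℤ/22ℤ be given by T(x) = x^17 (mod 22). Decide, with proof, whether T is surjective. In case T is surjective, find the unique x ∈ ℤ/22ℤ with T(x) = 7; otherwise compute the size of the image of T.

Computing x^17 mod 22 for each x (by repeated squaring, reducing mod 22 at every step), the values T(0), T(1), …, T(21) are: 0, 1, 18, 9, 16, 3, 8, 17, 2, 15, 10, 11, 12, 7, 20, 5, 14, 19, 6, 13, 4, 21.
Every element of ℤ/22ℤ appears exactly once in this list, so T is a bijection, and in particular surjective.
Since T is surjective, we read off the preimage of 7 from the same table: T(13) = 7, so T⁻¹(7) = 13.

13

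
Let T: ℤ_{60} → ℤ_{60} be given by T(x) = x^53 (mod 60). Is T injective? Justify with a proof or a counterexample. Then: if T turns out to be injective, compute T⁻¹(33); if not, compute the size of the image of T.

T(0) = 0^53 = 0.
T(30): Repeated squaring mod 60: 30^1 ≡ 30, 30^2 ≡ 30² = 900 ≡ 0, 30^4 ≡ 0² = 0, 30^8 ≡ 0² = 0, 30^16 ≡ 0² = 0, 30^32 ≡ 0² = 0. Since 53 = 32 + 16 + 4 + 1, 30^53 ≡ 0·0·0·30: 0·0 = 0, then 0·0 = 0, then 0·30 = 0. So 30^53 ≡ 0 (mod 60).
So T(0) = T(30) = 0 while 0 ≠ 30, so T is not injective.
Since T is not injective, we determine |image(T)|. Computing x^53 mod 60 for each x (by repeated squaring, reducing mod 60 at every step), the values T(0), T(1), …, T(59) are: 0, 1, 32, 3, 4, 5, 36, 7, 8, 9, 40, 11, 12, 13, 44, 15, 16, 17, 48, 19, 20, 21, 52, 23, 24, 25, 56, 27, 28, 29, 0, 31, 32, 33, 4, 35, 36, 37, 8, 39, 40, 41, 12, 43, 44, 45, 16, 47, 48, 49, 20, 51, 52, 53, 24, 55, 56, 57, 28, 59.
The distinct values are {0, 1, 3, 4, 5, 7, 8, 9, 11, 12, 13, 15, 16, 17, 19, 20, 21, 23, 24, 25, 27, 28, 29, 31, 32, 33, 35, 36, 37, 39, 40, 41, 43, 44, 45, 47, 48, 49, 51, 52, 53, 55, 56, 57, 59}; there are 45 of them.

45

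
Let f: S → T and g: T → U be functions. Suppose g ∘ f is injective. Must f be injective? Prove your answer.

Suppose f(u) = f(v). Applying g: (g ∘ f)(u) = (g ∘ f)(v). Since g ∘ f is injective, u = v. Therefore f is injective.

injective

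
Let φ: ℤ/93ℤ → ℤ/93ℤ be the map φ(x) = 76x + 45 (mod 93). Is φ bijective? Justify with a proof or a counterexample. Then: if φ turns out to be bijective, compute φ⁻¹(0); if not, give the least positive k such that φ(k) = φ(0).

30

Recall: φ is injective when φ(u) = φ(v) forces u = v.
If φ(u) = φ(v), then 76u ≡ 76v (mod 93). Because gcd(76, 93) = 1, we may cancel 76 to get u ≡ v (mod 93).
We now compute 76⁻¹ mod 93 explicitly. Euclid's algorithm: 93 = 1·76 + 17, 76 = 4·17 + 8, 17 = 2·8 + 1; back-substituting gives 1 = 82·76 − 67·93, so 76⁻¹ ≡ 82 (mod 93).
For any y ∈ ℤ/93ℤ, x = 82(y − 45) mod 93 satisfies φ(x) = 76·82(y − 45) + 45 ≡ y (since 76·82 ≡ 1 mod 93). So every y has a preimage.
Thus φ is bijective.
Since φ is bijective, we compute φ⁻¹(0): solve 76x + 45 ≡ 0 (mod 93), i.e. 76x ≡ 48 (mod 93).
Multiplying by 76⁻¹ = 82 gives x ≡ 82·48 = 3936 = 42·93 + 30 ≡ 30 (mod 93).
Check: φ(30) = 76·30 + 45 = 2325 = 25·93 + 0 ≡ 0 (mod 93).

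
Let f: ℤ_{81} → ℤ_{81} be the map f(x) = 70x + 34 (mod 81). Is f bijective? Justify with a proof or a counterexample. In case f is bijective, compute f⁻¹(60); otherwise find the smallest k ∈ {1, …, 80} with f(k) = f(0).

Recall: injectivity means: for all a, b in the domain, f(a) = f(b) implies a = b.
Suppose f(a) = f(b) in ℤ_{81}. Then 70a + 34 ≡ 70b + 34 (mod 81), therefore 70(a − b) ≡ 0 (mod 81).
Since gcd(70, 81) = 1, 70 is invertible modulo 81, hence a − b ≡ 0 (mod 81), i.e. a = b.
We now compute 70⁻¹ mod 81 explicitly. Euclid's algorithm: 81 = 1·70 + 11, 70 = 6·11 + 4, 11 = 2·4 + 3, 4 = 1·3 + 1; back-substituting gives 1 = 22·70 − 19·81, so 70⁻¹ ≡ 22 (mod 81).
For any y ∈ ℤ_{81}, x = 22(y − 34) mod 81 satisfies f(x) = 70·22(y − 34) + 34 ≡ y (since 70·22 ≡ 1 mod 81). So every y has a preimage.
Hence f is bijective.
Since f is bijective, we compute f⁻¹(60): solve 70x + 34 ≡ 60 (mod 81), i.e. 70x ≡ 26 (mod 81).
Multiplying by 70⁻¹ = 22 gives x ≡ 22·26 = 572 = 7·81 + 5 ≡ 5 (mod 81).
Check: f(5) = 70·5 + 34 = 384 = 4·81 + 60 ≡ 60 (mod 81).

5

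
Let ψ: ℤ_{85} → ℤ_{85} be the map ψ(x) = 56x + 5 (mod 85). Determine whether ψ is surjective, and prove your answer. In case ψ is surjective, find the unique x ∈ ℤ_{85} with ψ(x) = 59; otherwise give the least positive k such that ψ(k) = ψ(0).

4

Since gcd(56, 85) = 1, 56 is invertible modulo 85. Euclid's algorithm: 85 = 1·56 + 29, 56 = 1·29 + 27, 29 = 1·27 + 2, 27 = 13·2 + 1; back-substituting gives 1 = 41·56 − 27·85, so 56⁻¹ ≡ 41 (mod 85).
Then y ↦ 41(y − 5) is a two-sided inverse to ψ, so every y ∈ ℤ_{85} has a preimage.
So ψ is surjective.
Since ψ is surjective, we find ψ⁻¹(59): we need 56x ≡ 59 − 5 ≡ 54 (mod 85). Using 56⁻¹ = 41: x ≡ 41·54 = 2214 = 26·85 + 4, so x = 4.
Check: ψ(4) = 56·4 + 5 = 229 = 2·85 + 59 ≡ 59 (mod 85).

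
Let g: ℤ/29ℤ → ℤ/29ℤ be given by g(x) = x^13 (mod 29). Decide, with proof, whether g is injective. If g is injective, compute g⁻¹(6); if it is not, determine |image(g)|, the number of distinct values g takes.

Since 29 is prime, the nonzero elements of ℤ/29ℤ form a cyclic group of order 28.
As gcd(13, 28) = 1, raising to the 13th power is a bijection on this group: if s^13 ≡ t^13 then (st^{−1})^13 = 1, and the only element of order dividing gcd(13, 28) = 1 is 1, so s = t.
With g(0) = 0 this makes g injective on all of ℤ/29ℤ, hence bijective (finite equal-size domain and codomain). In particular g is injective.
Since g is injective, we find the preimage of 6. The inverse of x ↦ x^13 on (ℤ/29ℤ)^× is x ↦ x^13, because 13·13 = 169 = 6·28 + 1 ≡ 1 (mod 28) and x^{28} = 1 for x ≠ 0 (Fermat). So g⁻¹(6) = 6^13 mod 29.
Repeated squaring mod 29: 6^1 ≡ 6, 6^2 ≡ 6² = 36 ≡ 7, 6^4 ≡ 7² = 49 ≡ 20, 6^8 ≡ 20² = 400 ≡ 23. Since 13 = 8 + 4 + 1, 6^13 ≡ 23·20·6: 23·20 = 460 ≡ 25, then 25·6 = 150 ≡ 5. So 6^13 ≡ 5 (mod 29).
Hence g⁻¹(6) = 5.

5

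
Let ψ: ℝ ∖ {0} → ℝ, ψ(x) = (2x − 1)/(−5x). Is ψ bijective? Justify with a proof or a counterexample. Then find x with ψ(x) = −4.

-1/18

If ψ(x) = −2/5, cross-multiplying gives −5(2x − 1) = 2(−5x), which simplifies to 5 = 0 — false.  So −2/5 has no preimage and ψ is not surjective.
Thus ψ is not bijective.
Solving ψ(x) = −4: cross-multiplying gives 2x − 1 = −4(−5x), which rearranges to −18x = 1, so x = −1/18.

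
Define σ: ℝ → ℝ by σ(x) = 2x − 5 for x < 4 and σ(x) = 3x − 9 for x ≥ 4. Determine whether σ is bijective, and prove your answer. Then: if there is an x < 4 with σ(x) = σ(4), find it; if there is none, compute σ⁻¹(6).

5

Both pieces are strictly increasing (slopes 2 and 3), so each is injective on its own interval.
The left piece maps (−∞, 4) onto (−∞, 3); the right piece maps [4, ∞) onto [3, ∞).
Since 3 = 3, the images partition ℝ: σ is injective and surjective, hence bijective.
Because the two images are disjoint, no x < 4 has σ(x) = σ(4), so we compute σ⁻¹(6): 6 lies in [3, ∞), so solve 3x − 9 = 6: x = (6 + 9)/3 = 5.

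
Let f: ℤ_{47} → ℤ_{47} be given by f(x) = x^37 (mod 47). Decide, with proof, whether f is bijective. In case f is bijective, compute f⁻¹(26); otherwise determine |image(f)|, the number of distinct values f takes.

Since 47 is prime, the nonzero elements of ℤ_{47} form a cyclic group of order 46.
As gcd(37, 46) = 1, raising to the 37th power is a bijection on this group: if a^37 ≡ b^37 then (ab^{−1})^37 = 1, and the only element of order dividing gcd(37, 46) = 1 is 1, so a = b.
With f(0) = 0 this makes f injective on all of ℤ_{47}, hence bijective (finite equal-size domain and codomain). In particular f is bijective.
Since f is bijective, we find the preimage of 26. The inverse of x ↦ x^37 on (ℤ_{47})^× is x ↦ x^5, because 37·5 = 185 = 4·46 + 1 ≡ 1 (mod 46) and x^{46} = 1 for x ≠ 0 (Fermat). So f⁻¹(26) = 26^5 mod 47.
Repeated squaring mod 47: 26^1 ≡ 26, 26^2 ≡ 26² = 676 ≡ 18, 26^4 ≡ 18² = 324 ≡ 42. Since 5 = 4 + 1, 26^5 ≡ 42·26: 42·26 = 1092 ≡ 11. So 26^5 ≡ 11 (mod 47).
Hence f⁻¹(26) = 11.

11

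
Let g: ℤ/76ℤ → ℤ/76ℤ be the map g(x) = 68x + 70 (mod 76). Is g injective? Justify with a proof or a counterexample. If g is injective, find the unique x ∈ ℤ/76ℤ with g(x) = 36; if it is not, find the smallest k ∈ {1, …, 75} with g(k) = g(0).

19

We have gcd(68, 76) = 4 > 1. Taking a = 0 and b = 19: g(0) = 70 and g(19) = 68·19 + 70 = 1362 ≡ 70 (mod 76).
So g(0) = g(19) while 0 ≠ 19, thus g is not injective.
Since g is not injective, we find the least positive k with g(k) = g(0): this means 68k ≡ 0 (mod 76), i.e. 76 ∣ 68k. Since gcd(68, 76) = 4, dividing through by 4 this holds exactly when 19 ∣ 17k, and as gcd(17, 19) = 1, exactly when 19 ∣ k.
The smallest positive such k is 19.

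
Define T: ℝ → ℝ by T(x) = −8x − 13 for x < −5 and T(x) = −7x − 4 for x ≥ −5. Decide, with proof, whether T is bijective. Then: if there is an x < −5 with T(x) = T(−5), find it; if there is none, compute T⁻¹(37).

-11/2

Both pieces are strictly decreasing (slopes −8 and −7), so each is injective on its own interval.
The left piece maps (−∞, −5) onto (27, ∞); the right piece maps [−5, ∞) onto (−∞, 31].
These images overlap. In particular T(−5) = 31 (right piece), and solving −8x − 13 = 31 on the left piece gives x = −11/2 < −5.
So T(−11/2) = T(−5) with −11/2 ≠ −5, and T is not injective, hence not bijective. This x = −11/2 is the requested value below −5.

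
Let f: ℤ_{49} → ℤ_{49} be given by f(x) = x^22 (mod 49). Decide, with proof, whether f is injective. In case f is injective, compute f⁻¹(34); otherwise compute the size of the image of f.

f(0) = 0^22 = 0.
f(7): Repeated squaring mod 49: 7^1 ≡ 7, 7^2 ≡ 7² = 49 ≡ 0, 7^4 ≡ 0² = 0, 7^8 ≡ 0² = 0, 7^16 ≡ 0² = 0. Since 22 = 16 + 4 + 2, 7^22 ≡ 0·0·0: 0·0 = 0, then 0·0 = 0. So 7^22 ≡ 0 (mod 49).
So f(0) = f(7) = 0 while 0 ≠ 7, therefore f is not injective.
Since f is not injective, we determine |image(f)|. Computing x^22 mod 49 for each x (by repeated squaring, reducing mod 49 at every step), the values f(0), f(1), …, f(48) are: 0, 1, 2, 46, 4, 44, 43, 0, 8, 9, 39, 11, 37, 36, 0, 15, 16, 32, 18, 30, 29, 0, 22, 23, 25, 25, 23, 22, 0, 29, 30, 18, 32, 16, 15, 0, 36, 37, 11, 39, 9, 8, 0, 43, 44, 4, 46, 2, 1.
The distinct values are {0, 1, 2, 4, 8, 9, 11, 15, 16, 18, 22, 23, 25, 29, 30, 32, 36, 37, 39, 43, 44, 46}; there are 22 of them.

22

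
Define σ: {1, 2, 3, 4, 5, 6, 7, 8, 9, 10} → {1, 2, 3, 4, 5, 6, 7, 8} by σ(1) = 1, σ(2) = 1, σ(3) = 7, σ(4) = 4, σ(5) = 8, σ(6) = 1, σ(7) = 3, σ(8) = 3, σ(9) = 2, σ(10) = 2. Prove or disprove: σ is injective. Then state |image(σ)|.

6

σ(1) = 1 = σ(2) with 1 ≠ 2, so σ is not injective.
The image of σ is {1, 2, 3, 4, 7, 8}, which has 6 elements.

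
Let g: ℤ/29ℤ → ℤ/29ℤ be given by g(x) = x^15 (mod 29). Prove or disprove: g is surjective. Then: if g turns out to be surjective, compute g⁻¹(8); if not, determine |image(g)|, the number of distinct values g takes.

21

Since 29 is prime, the nonzero elements of ℤ/29ℤ form a cyclic group of order 28.
As gcd(15, 28) = 1, raising to the 15th power is a bijection on this group: if a^15 ≡ b^15 then (ab^{−1})^15 = 1, and the only element of order dividing gcd(15, 28) = 1 is 1, so a = b.
With g(0) = 0 this makes g injective on all of ℤ/29ℤ, hence bijective (finite equal-size domain and codomain). In particular g is surjective.
Since g is surjective, we find the preimage of 8. The inverse of x ↦ x^15 on (ℤ/29ℤ)^× is x ↦ x^15, because 15·15 = 225 = 8·28 + 1 ≡ 1 (mod 28) and x^{28} = 1 for x ≠ 0 (Fermat). So g⁻¹(8) = 8^15 mod 29.
Repeated squaring mod 29: 8^1 ≡ 8, 8^2 ≡ 8² = 64 ≡ 6, 8^4 ≡ 6² = 36 ≡ 7, 8^8 ≡ 7² = 49 ≡ 20. Since 15 = 8 + 4 + 2 + 1, 8^15 ≡ 20·7·6·8: 20·7 = 140 ≡ 24, then 24·6 = 144 ≡ 28, then 28·8 = 224 ≡ 21. So 8^15 ≡ 21 (mod 29).
Hence g⁻¹(8) = 21.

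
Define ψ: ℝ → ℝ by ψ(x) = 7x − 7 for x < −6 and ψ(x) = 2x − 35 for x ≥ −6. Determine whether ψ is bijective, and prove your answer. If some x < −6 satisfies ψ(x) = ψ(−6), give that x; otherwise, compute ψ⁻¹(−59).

-52/7

Both pieces are strictly increasing (slopes 7 and 2), so each is injective on its own interval.
The left piece maps (−∞, −6) onto (−∞, −49); the right piece maps [−6, ∞) onto [−47, ∞).
The images leave a gap (−49 has no preimage), so ψ is not surjective, hence not bijective.
Because the two images are disjoint, no x < −6 has ψ(x) = ψ(−6), so we compute ψ⁻¹(−59): −59 lies in (−∞, −49), so solve 7x − 7 = −59: x = (−59 + 7)/7 = −52/7.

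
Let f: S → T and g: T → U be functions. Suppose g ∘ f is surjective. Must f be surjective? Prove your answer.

No. Take S = {0, 1, 2}, T = {0, 1, 2, 3, 4}, U = {0}, f(a) = 0 for every a ∈ S, and g(b) = 0 for every b ∈ T.
Then g ∘ f is surjective onto {0}, but 4 ∈ T has no preimage under f, so f is not surjective.

not surjective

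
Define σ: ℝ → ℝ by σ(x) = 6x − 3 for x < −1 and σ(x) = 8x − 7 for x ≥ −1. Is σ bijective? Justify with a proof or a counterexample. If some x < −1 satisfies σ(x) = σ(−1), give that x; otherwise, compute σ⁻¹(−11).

-2

Both pieces are strictly increasing (slopes 6 and 8), so each is injective on its own interval.
The left piece maps (−∞, −1) onto (−∞, −9); the right piece maps [−1, ∞) onto [−15, ∞).
These images overlap. In particular σ(−1) = −15 (right piece), and solving 6x − 3 = −15 on the left piece gives x = −2 < −1.
So σ(−2) = σ(−1) with −2 ≠ −1, and σ is not injective, hence not bijective. This x = −2 is the requested value below −1.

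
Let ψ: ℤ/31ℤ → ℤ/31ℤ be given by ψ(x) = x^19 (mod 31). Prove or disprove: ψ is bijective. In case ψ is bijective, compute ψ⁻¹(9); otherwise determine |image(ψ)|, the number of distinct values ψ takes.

20

Since 31 is prime, the nonzero elements of ℤ/31ℤ form a cyclic group of order 30.
As gcd(19, 30) = 1, raising to the 19th power is a bijection on this group: if a^19 ≡ b^19 then (ab^{−1})^19 = 1, and the only element of order dividing gcd(19, 30) = 1 is 1, so a = b.
With ψ(0) = 0 this makes ψ injective on all of ℤ/31ℤ, hence bijective (finite equal-size domain and codomain). In particular ψ is bijective.
Since ψ is bijective, we find the preimage of 9. The inverse of x ↦ x^19 on (ℤ/31ℤ)^× is x ↦ x^19, because 19·19 = 361 = 12·30 + 1 ≡ 1 (mod 30) and x^{30} = 1 for x ≠ 0 (Fermat). So ψ⁻¹(9) = 9^19 mod 31.
Repeated squaring mod 31: 9^1 ≡ 9, 9^2 ≡ 9² = 81 ≡ 19, 9^4 ≡ 19² = 361 ≡ 20, 9^8 ≡ 20² = 400 ≡ 28, 9^16 ≡ 28² = 784 ≡ 9. Since 19 = 16 + 2 + 1, 9^19 ≡ 9·19·9: 9·19 = 171 ≡ 16, then 16·9 = 144 ≡ 20. So 9^19 ≡ 20 (mod 31).
Hence ψ⁻¹(9) = 20.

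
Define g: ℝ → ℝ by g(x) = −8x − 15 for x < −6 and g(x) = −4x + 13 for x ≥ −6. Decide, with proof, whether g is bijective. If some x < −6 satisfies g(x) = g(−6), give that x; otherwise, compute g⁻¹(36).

-13/2

Both pieces are strictly decreasing (slopes −8 and −4), so each is injective on its own interval.
The left piece maps (−∞, −6) onto (33, ∞); the right piece maps [−6, ∞) onto (−∞, 37].
These images overlap. In particular g(−6) = 37 (right piece), and solving −8x − 15 = 37 on the left piece gives x = −13/2 < −6.
So g(−13/2) = g(−6) with −13/2 ≠ −6, and g is not injective, hence not bijective. This x = −13/2 is the requested value below −6.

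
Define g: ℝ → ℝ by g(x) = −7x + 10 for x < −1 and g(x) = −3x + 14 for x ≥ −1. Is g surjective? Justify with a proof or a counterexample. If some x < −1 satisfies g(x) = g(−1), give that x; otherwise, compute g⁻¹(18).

-8/7

Both pieces are strictly decreasing (slopes −7 and −3), so each is injective on its own interval.
The left piece maps (−∞, −1) onto (17, ∞); the right piece maps [−1, ∞) onto (−∞, 17].
These images together cover ℝ, so g is surjective.
Because the two images are disjoint, no x < −1 has g(x) = g(−1), so we compute g⁻¹(18): 18 lies in (17, ∞), so solve −7x + 10 = 18: x = (18 − 10)/(−7) = −8/7.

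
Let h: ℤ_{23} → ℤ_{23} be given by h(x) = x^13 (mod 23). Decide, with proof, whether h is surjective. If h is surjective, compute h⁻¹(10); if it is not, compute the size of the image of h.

17

Since 23 is prime, the nonzero elements of ℤ_{23} form a cyclic group of order 22.
As gcd(13, 22) = 1, raising to the 13th power is a bijection on this group: if x_1^13 ≡ x_2^13 then (x_1x_2^{−1})^13 = 1, and the only element of order dividing gcd(13, 22) = 1 is 1, so x_1 = x_2.
With h(0) = 0 this makes h injective on all of ℤ_{23}, hence bijective (finite equal-size domain and codomain). In particular h is surjective.
Since h is surjective, we find the preimage of 10. The inverse of x ↦ x^13 on (ℤ_{23})^× is x ↦ x^17, because 13·17 = 221 = 10·22 + 1 ≡ 1 (mod 22) and x^{22} = 1 for x ≠ 0 (Fermat). So h⁻¹(10) = 10^17 mod 23.
Repeated squaring mod 23: 10^1 ≡ 10, 10^2 ≡ 10² = 100 ≡ 8, 10^4 ≡ 8² = 64 ≡ 18, 10^8 ≡ 18² = 324 ≡ 2, 10^16 ≡ 2² = 4. Since 17 = 16 + 1, 10^17 ≡ 4·10: 4·10 = 40 ≡ 17. So 10^17 ≡ 17 (mod 23).
Hence h⁻¹(10) = 17.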